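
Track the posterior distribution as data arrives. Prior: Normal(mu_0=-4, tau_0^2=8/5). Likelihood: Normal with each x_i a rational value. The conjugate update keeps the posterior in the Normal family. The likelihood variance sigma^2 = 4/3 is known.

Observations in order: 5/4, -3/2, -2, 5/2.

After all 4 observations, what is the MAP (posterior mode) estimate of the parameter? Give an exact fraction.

obs 1: x=5/4 → posterior Normal(-25/22, 8/11)
obs 2: x=-3/2 → posterior Normal(-43/34, 8/17)
obs 3: x=-2 → posterior Normal(-67/46, 8/23)
obs 4: x=5/2 → posterior Normal(-37/58, 8/29)

-37/58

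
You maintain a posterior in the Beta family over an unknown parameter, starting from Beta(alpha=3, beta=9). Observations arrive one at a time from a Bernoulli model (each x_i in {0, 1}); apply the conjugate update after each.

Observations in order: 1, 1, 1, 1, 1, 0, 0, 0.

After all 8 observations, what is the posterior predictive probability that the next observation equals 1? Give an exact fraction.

2/5

obs 1: x=1 → posterior Beta(4, 9)
obs 2: x=1 → posterior Beta(5, 9)
obs 3: x=1 → posterior Beta(6, 9)
obs 4: x=1 → posterior Beta(7, 9)
obs 5: x=1 → posterior Beta(8, 9)
obs 6: x=0 → posterior Beta(8, 10)
obs 7: x=0 → posterior Beta(8, 11)
obs 8: x=0 → posterior Beta(8, 12)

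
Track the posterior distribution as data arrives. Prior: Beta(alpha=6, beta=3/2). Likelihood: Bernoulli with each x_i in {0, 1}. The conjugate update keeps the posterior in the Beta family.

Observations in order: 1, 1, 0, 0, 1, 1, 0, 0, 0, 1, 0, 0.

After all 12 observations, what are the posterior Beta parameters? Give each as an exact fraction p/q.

obs 1: x=1 → posterior Beta(7, 3/2)
obs 2: x=1 → posterior Beta(8, 3/2)
obs 3: x=0 → posterior Beta(8, 5/2)
obs 4: x=0 → posterior Beta(8, 7/2)
obs 5: x=1 → posterior Beta(9, 7/2)
obs 6: x=1 → posterior Beta(10, 7/2)
obs 7: x=0 → posterior Beta(10, 9/2)
obs 8: x=0 → posterior Beta(10, 11/2)
obs 9: x=0 → posterior Beta(10, 13/2)
obs 10: x=1 → posterior Beta(11, 13/2)
obs 11: x=0 → posterior Beta(11, 15/2)
obs 12: x=0 → posterior Beta(11, 17/2)

alpha=11, beta=17/2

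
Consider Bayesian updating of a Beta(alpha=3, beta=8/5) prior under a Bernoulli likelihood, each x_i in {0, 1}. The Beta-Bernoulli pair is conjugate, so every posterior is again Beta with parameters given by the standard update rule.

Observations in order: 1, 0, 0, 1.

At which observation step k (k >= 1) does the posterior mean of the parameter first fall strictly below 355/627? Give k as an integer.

k = 3

obs 1: x=1 → posterior Beta(4, 8/5)
obs 2: x=0 → posterior Beta(4, 13/5)
obs 3: x=0 → posterior Beta(4, 18/5)
obs 4: x=1 → posterior Beta(5, 18/5)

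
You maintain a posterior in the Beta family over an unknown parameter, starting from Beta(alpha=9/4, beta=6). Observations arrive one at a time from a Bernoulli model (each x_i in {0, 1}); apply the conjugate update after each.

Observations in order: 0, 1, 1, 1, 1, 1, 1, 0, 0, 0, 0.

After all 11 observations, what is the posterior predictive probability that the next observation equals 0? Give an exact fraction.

obs 1: x=0 → posterior Beta(9/4, 7)
obs 2: x=1 → posterior Beta(13/4, 7)
obs 3: x=1 → posterior Beta(17/4, 7)
obs 4: x=1 → posterior Beta(21/4, 7)
obs 5: x=1 → posterior Beta(25/4, 7)
obs 6: x=1 → posterior Beta(29/4, 7)
obs 7: x=1 → posterior Beta(33/4, 7)
obs 8: x=0 → posterior Beta(33/4, 8)
obs 9: x=0 → posterior Beta(33/4, 9)
obs 10: x=0 → posterior Beta(33/4, 10)
obs 11: x=0 → posterior Beta(33/4, 11)

4/7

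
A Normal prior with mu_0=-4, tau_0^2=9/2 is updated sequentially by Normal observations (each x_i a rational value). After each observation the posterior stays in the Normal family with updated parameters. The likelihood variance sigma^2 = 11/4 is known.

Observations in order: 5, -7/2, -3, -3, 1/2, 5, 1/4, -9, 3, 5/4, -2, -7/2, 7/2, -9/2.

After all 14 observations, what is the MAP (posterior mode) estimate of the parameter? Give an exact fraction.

-224/263

obs 1: x=5 → posterior Normal(46/29, 99/58)
obs 2: x=-7/2 → posterior Normal(-17/47, 99/94)
obs 3: x=-3 → posterior Normal(-71/65, 99/130)
obs 4: x=-3 → posterior Normal(-125/83, 99/166)
obs 5: x=1/2 → posterior Normal(-116/101, 99/202)
obs 6: x=5 → posterior Normal(-26/119, 99/238)
obs 7: x=1/4 → posterior Normal(-43/274, 99/274)
obs 8: x=-9 → posterior Normal(-367/310, 99/310)
obs 9: x=3 → posterior Normal(-259/346, 99/346)
obs 10: x=5/4 → posterior Normal(-107/191, 99/382)
obs 11: x=-2 → posterior Normal(-13/19, 9/38)
obs 12: x=-7/2 → posterior Normal(-206/227, 99/454)
obs 13: x=7/2 → posterior Normal(-143/245, 99/490)
obs 14: x=-9/2 → posterior Normal(-224/263, 99/526)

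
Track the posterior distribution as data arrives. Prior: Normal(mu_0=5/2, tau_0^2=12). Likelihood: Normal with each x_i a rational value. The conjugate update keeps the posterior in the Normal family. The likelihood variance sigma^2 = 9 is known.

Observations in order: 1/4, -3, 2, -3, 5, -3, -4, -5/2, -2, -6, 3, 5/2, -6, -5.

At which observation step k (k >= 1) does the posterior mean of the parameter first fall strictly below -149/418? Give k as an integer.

obs 1: x=1/4 → posterior Normal(17/14, 36/7)
obs 2: x=-3 → posterior Normal(-7/22, 36/11)
obs 3: x=2 → posterior Normal(3/10, 12/5)
obs 4: x=-3 → posterior Normal(-15/38, 36/19)
obs 5: x=5 → posterior Normal(25/46, 36/23)
obs 6: x=-3 → posterior Normal(1/54, 4/3)
obs 7: x=-4 → posterior Normal(-1/2, 36/31)
obs 8: x=-5/2 → posterior Normal(-51/70, 36/35)
obs 9: x=-2 → posterior Normal(-67/78, 12/13)
obs 10: x=-6 → posterior Normal(-115/86, 36/43)
obs 11: x=3 → posterior Normal(-91/94, 36/47)
obs 12: x=5/2 → posterior Normal(-71/102, 12/17)
obs 13: x=-6 → posterior Normal(-119/110, 36/55)
obs 14: x=-5 → posterior Normal(-159/118, 36/59)

k = 4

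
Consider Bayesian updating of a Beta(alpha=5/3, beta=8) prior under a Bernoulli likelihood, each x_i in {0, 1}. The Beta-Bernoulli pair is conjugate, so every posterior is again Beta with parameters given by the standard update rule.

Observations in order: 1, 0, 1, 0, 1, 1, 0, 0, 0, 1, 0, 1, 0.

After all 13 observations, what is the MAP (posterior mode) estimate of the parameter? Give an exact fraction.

10/31

obs 1: x=1 → posterior Beta(8/3, 8)
obs 2: x=0 → posterior Beta(8/3, 9)
obs 3: x=1 → posterior Beta(11/3, 9)
obs 4: x=0 → posterior Beta(11/3, 10)
obs 5: x=1 → posterior Beta(14/3, 10)
obs 6: x=1 → posterior Beta(17/3, 10)
obs 7: x=0 → posterior Beta(17/3, 11)
obs 8: x=0 → posterior Beta(17/3, 12)
obs 9: x=0 → posterior Beta(17/3, 13)
obs 10: x=1 → posterior Beta(20/3, 13)
obs 11: x=0 → posterior Beta(20/3, 14)
obs 12: x=1 → posterior Beta(23/3, 14)
obs 13: x=0 → posterior Beta(23/3, 15)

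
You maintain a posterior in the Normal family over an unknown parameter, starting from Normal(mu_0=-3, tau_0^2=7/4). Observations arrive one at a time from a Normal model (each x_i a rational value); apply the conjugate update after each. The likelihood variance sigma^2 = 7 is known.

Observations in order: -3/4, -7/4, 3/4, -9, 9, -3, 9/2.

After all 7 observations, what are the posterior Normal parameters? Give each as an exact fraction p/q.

mu_0=-49/44, tau_0^2=7/11

obs 1: x=-3/4 → posterior Normal(-51/20, 7/5)
obs 2: x=-7/4 → posterior Normal(-29/12, 7/6)
obs 3: x=3/4 → posterior Normal(-55/28, 1)
obs 4: x=-9 → posterior Normal(-91/32, 7/8)
obs 5: x=9 → posterior Normal(-55/36, 7/9)
obs 6: x=-3 → posterior Normal(-67/40, 7/10)
obs 7: x=9/2 → posterior Normal(-49/44, 7/11)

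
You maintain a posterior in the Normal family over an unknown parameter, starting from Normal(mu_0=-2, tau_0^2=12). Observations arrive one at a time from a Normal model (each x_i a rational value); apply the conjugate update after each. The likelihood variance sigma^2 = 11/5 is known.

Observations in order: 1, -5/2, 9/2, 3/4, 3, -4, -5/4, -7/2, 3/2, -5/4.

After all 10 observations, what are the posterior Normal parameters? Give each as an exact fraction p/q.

obs 1: x=1 → posterior Normal(38/71, 132/71)
obs 2: x=-5/2 → posterior Normal(-112/131, 132/131)
obs 3: x=9/2 → posterior Normal(158/191, 132/191)
obs 4: x=3/4 → posterior Normal(203/251, 132/251)
obs 5: x=3 → posterior Normal(383/311, 132/311)
obs 6: x=-4 → posterior Normal(143/371, 132/371)
obs 7: x=-5/4 → posterior Normal(68/431, 132/431)
obs 8: x=-7/2 → posterior Normal(-142/491, 132/491)
obs 9: x=3/2 → posterior Normal(-52/551, 132/551)
obs 10: x=-5/4 → posterior Normal(-127/611, 132/611)

mu_0=-127/611, tau_0^2=132/611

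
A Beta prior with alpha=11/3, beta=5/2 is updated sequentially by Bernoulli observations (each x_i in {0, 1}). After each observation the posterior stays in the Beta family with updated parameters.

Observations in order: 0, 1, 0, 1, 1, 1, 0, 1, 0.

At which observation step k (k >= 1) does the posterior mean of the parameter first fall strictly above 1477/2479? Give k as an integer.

obs 1: x=0 → posterior Beta(11/3, 7/2)
obs 2: x=1 → posterior Beta(14/3, 7/2)
obs 3: x=0 → posterior Beta(14/3, 9/2)
obs 4: x=1 → posterior Beta(17/3, 9/2)
obs 5: x=1 → posterior Beta(20/3, 9/2)
obs 6: x=1 → posterior Beta(23/3, 9/2)
obs 7: x=0 → posterior Beta(23/3, 11/2)
obs 8: x=1 → posterior Beta(26/3, 11/2)
obs 9: x=0 → posterior Beta(26/3, 13/2)

k = 5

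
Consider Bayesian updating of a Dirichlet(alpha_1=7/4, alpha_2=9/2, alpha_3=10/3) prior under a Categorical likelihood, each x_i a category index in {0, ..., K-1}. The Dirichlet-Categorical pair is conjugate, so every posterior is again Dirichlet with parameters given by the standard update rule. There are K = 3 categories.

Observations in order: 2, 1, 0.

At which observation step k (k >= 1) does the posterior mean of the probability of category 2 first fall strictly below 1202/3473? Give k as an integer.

obs 1: x=2 → posterior Dirichlet(7/4, 9/2, 13/3)
obs 2: x=1 → posterior Dirichlet(7/4, 11/2, 13/3)
obs 3: x=0 → posterior Dirichlet(11/4, 11/2, 13/3)

k = 3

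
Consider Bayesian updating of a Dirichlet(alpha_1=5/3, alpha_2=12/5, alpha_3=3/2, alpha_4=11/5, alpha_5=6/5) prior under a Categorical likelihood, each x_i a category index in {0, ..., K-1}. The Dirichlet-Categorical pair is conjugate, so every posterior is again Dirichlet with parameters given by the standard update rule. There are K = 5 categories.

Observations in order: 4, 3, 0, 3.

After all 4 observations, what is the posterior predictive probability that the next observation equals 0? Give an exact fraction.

obs 1: x=4 → posterior Dirichlet(5/3, 12/5, 3/2, 11/5, 11/5)
obs 2: x=3 → posterior Dirichlet(5/3, 12/5, 3/2, 16/5, 11/5)
obs 3: x=0 → posterior Dirichlet(8/3, 12/5, 3/2, 16/5, 11/5)
obs 4: x=3 → posterior Dirichlet(8/3, 12/5, 3/2, 21/5, 11/5)

80/389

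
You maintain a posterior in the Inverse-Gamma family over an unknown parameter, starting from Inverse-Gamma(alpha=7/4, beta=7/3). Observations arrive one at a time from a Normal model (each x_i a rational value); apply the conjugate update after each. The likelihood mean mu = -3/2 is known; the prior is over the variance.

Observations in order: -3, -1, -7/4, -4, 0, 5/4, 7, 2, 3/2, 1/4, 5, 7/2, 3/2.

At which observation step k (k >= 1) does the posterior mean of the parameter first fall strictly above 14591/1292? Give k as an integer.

k = 8

obs 1: x=-3 → posterior Inverse-Gamma(9/4, 83/24)
obs 2: x=-1 → posterior Inverse-Gamma(11/4, 43/12)
obs 3: x=-7/4 → posterior Inverse-Gamma(13/4, 347/96)
obs 4: x=-4 → posterior Inverse-Gamma(15/4, 647/96)
obs 5: x=0 → posterior Inverse-Gamma(17/4, 755/96)
obs 6: x=5/4 → posterior Inverse-Gamma(19/4, 559/48)
obs 7: x=7 → posterior Inverse-Gamma(21/4, 2293/48)
obs 8: x=2 → posterior Inverse-Gamma(23/4, 2587/48)
obs 9: x=3/2 → posterior Inverse-Gamma(25/4, 2803/48)
obs 10: x=1/4 → posterior Inverse-Gamma(27/4, 5753/96)
obs 11: x=5 → posterior Inverse-Gamma(29/4, 7781/96)
obs 12: x=7/2 → posterior Inverse-Gamma(31/4, 8981/96)
obs 13: x=3/2 → posterior Inverse-Gamma(33/4, 9413/96)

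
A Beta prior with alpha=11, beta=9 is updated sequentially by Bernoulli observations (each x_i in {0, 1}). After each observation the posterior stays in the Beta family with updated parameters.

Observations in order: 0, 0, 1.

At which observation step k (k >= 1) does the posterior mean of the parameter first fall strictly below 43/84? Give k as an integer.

obs 1: x=0 → posterior Beta(11, 10)
obs 2: x=0 → posterior Beta(11, 11)
obs 3: x=1 → posterior Beta(12, 11)

k = 2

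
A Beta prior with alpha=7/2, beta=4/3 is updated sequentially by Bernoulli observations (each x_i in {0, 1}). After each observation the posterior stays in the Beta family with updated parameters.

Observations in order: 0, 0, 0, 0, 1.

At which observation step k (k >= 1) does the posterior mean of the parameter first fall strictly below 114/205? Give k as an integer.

k = 2

obs 1: x=0 → posterior Beta(7/2, 7/3)
obs 2: x=0 → posterior Beta(7/2, 10/3)
obs 3: x=0 → posterior Beta(7/2, 13/3)
obs 4: x=0 → posterior Beta(7/2, 16/3)
obs 5: x=1 → posterior Beta(9/2, 16/3)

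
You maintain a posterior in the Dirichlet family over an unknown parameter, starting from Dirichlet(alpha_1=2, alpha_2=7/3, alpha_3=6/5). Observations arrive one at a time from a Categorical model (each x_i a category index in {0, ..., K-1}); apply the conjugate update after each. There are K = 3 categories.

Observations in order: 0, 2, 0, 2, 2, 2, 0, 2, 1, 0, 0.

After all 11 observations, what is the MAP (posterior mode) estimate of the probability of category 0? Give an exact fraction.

90/203

obs 1: x=0 → posterior Dirichlet(3, 7/3, 6/5)
obs 2: x=2 → posterior Dirichlet(3, 7/3, 11/5)
obs 3: x=0 → posterior Dirichlet(4, 7/3, 11/5)
obs 4: x=2 → posterior Dirichlet(4, 7/3, 16/5)
obs 5: x=2 → posterior Dirichlet(4, 7/3, 21/5)
obs 6: x=2 → posterior Dirichlet(4, 7/3, 26/5)
obs 7: x=0 → posterior Dirichlet(5, 7/3, 26/5)
obs 8: x=2 → posterior Dirichlet(5, 7/3, 31/5)
obs 9: x=1 → posterior Dirichlet(5, 10/3, 31/5)
obs 10: x=0 → posterior Dirichlet(6, 10/3, 31/5)
obs 11: x=0 → posterior Dirichlet(7, 10/3, 31/5)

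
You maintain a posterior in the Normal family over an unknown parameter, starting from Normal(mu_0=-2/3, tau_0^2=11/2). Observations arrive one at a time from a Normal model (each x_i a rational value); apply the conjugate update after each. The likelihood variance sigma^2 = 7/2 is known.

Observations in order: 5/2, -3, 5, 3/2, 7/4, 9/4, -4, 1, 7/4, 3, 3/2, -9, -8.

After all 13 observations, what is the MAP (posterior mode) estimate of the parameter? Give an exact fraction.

obs 1: x=5/2 → posterior Normal(137/108, 77/36)
obs 2: x=-3 → posterior Normal(-61/174, 77/58)
obs 3: x=5 → posterior Normal(269/240, 77/80)
obs 4: x=3/2 → posterior Normal(184/153, 77/102)
obs 5: x=7/4 → posterior Normal(967/744, 77/124)
obs 6: x=9/4 → posterior Normal(316/219, 77/146)
obs 7: x=-4 → posterior Normal(46/63, 11/24)
obs 8: x=1 → posterior Normal(217/285, 77/190)
obs 9: x=7/4 → posterior Normal(1099/1272, 77/212)
obs 10: x=3 → posterior Normal(115/108, 77/234)
obs 11: x=3/2 → posterior Normal(1693/1536, 77/256)
obs 12: x=-9 → posterior Normal(505/1668, 77/278)
obs 13: x=-8 → posterior Normal(-551/1800, 77/300)

-551/1800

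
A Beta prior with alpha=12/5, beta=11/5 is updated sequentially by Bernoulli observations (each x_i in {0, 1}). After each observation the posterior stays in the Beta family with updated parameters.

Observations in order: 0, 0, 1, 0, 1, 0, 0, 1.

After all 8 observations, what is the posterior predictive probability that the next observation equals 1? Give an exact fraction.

3/7

obs 1: x=0 → posterior Beta(12/5, 16/5)
obs 2: x=0 → posterior Beta(12/5, 21/5)
obs 3: x=1 → posterior Beta(17/5, 21/5)
obs 4: x=0 → posterior Beta(17/5, 26/5)
obs 5: x=1 → posterior Beta(22/5, 26/5)
obs 6: x=0 → posterior Beta(22/5, 31/5)
obs 7: x=0 → posterior Beta(22/5, 36/5)
obs 8: x=1 → posterior Beta(27/5, 36/5)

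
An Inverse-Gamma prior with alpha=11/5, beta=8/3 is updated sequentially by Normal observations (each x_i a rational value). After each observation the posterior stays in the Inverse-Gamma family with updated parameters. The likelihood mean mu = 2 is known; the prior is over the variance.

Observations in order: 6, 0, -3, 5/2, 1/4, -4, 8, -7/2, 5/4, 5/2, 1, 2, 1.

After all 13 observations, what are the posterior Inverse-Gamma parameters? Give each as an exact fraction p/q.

alpha=87/10, beta=3809/48

obs 1: x=6 → posterior Inverse-Gamma(27/10, 32/3)
obs 2: x=0 → posterior Inverse-Gamma(16/5, 38/3)
obs 3: x=-3 → posterior Inverse-Gamma(37/10, 151/6)
obs 4: x=5/2 → posterior Inverse-Gamma(21/5, 607/24)
obs 5: x=1/4 → posterior Inverse-Gamma(47/10, 2575/96)
obs 6: x=-4 → posterior Inverse-Gamma(26/5, 4303/96)
obs 7: x=8 → posterior Inverse-Gamma(57/10, 6031/96)
obs 8: x=-7/2 → posterior Inverse-Gamma(31/5, 7483/96)
obs 9: x=5/4 → posterior Inverse-Gamma(67/10, 3755/48)
obs 10: x=5/2 → posterior Inverse-Gamma(36/5, 3761/48)
obs 11: x=1 → posterior Inverse-Gamma(77/10, 3785/48)
obs 12: x=2 → posterior Inverse-Gamma(41/5, 3785/48)
obs 13: x=1 → posterior Inverse-Gamma(87/10, 3809/48)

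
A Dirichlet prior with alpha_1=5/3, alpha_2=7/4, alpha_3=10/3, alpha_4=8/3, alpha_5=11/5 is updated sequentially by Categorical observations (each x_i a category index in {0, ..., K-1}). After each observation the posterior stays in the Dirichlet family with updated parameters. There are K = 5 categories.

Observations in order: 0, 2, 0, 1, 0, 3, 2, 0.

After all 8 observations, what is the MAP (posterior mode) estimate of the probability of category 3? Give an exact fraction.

obs 1: x=0 → posterior Dirichlet(8/3, 7/4, 10/3, 8/3, 11/5)
obs 2: x=2 → posterior Dirichlet(8/3, 7/4, 13/3, 8/3, 11/5)
obs 3: x=0 → posterior Dirichlet(11/3, 7/4, 13/3, 8/3, 11/5)
obs 4: x=1 → posterior Dirichlet(11/3, 11/4, 13/3, 8/3, 11/5)
obs 5: x=0 → posterior Dirichlet(14/3, 11/4, 13/3, 8/3, 11/5)
obs 6: x=3 → posterior Dirichlet(14/3, 11/4, 13/3, 11/3, 11/5)
obs 7: x=2 → posterior Dirichlet(14/3, 11/4, 16/3, 11/3, 11/5)
obs 8: x=0 → posterior Dirichlet(17/3, 11/4, 16/3, 11/3, 11/5)

160/877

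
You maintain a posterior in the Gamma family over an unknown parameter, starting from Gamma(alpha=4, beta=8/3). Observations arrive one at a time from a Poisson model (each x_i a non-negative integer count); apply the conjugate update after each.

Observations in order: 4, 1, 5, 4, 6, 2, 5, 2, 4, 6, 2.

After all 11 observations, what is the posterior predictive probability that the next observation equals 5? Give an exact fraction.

obs 1: x=4 → posterior Gamma(8, 11/3)
obs 2: x=1 → posterior Gamma(9, 14/3)
obs 3: x=5 → posterior Gamma(14, 17/3)
obs 4: x=4 → posterior Gamma(18, 20/3)
obs 5: x=6 → posterior Gamma(24, 23/3)
obs 6: x=2 → posterior Gamma(26, 26/3)
obs 7: x=5 → posterior Gamma(31, 29/3)
obs 8: x=2 → posterior Gamma(33, 32/3)
obs 9: x=4 → posterior Gamma(37, 35/3)
obs 10: x=6 → posterior Gamma(43, 38/3)
obs 11: x=2 → posterior Gamma(45, 41/3)

435656411032315602676565234479806234111497347040574690606855148655573651990040603/3720264627856238497019652192451608229685178611063074843743570325032347357459513344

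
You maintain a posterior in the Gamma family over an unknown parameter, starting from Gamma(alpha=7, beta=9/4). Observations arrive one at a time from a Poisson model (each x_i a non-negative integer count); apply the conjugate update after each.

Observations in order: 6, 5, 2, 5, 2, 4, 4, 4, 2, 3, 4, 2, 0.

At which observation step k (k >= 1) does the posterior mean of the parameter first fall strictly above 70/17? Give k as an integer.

obs 1: x=6 → posterior Gamma(13, 13/4)
obs 2: x=5 → posterior Gamma(18, 17/4)
obs 3: x=2 → posterior Gamma(20, 21/4)
obs 4: x=5 → posterior Gamma(25, 25/4)
obs 5: x=2 → posterior Gamma(27, 29/4)
obs 6: x=4 → posterior Gamma(31, 33/4)
obs 7: x=4 → posterior Gamma(35, 37/4)
obs 8: x=4 → posterior Gamma(39, 41/4)
obs 9: x=2 → posterior Gamma(41, 45/4)
obs 10: x=3 → posterior Gamma(44, 49/4)
obs 11: x=4 → posterior Gamma(48, 53/4)
obs 12: x=2 → posterior Gamma(50, 57/4)
obs 13: x=0 → posterior Gamma(50, 61/4)

k = 2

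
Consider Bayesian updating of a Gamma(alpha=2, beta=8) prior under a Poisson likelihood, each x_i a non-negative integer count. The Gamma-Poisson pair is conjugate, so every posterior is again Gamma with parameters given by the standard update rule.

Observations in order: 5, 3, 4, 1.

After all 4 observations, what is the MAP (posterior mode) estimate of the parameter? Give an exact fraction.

obs 1: x=5 → posterior Gamma(7, 9)
obs 2: x=3 → posterior Gamma(10, 10)
obs 3: x=4 → posterior Gamma(14, 11)
obs 4: x=1 → posterior Gamma(15, 12)

7/6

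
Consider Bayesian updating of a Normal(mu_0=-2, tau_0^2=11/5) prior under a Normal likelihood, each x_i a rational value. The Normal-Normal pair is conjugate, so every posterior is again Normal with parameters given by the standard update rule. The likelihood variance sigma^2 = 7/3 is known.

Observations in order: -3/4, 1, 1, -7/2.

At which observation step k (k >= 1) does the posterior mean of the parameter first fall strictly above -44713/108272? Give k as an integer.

k = 3

obs 1: x=-3/4 → posterior Normal(-379/272, 77/68)
obs 2: x=1 → posterior Normal(-247/404, 77/101)
obs 3: x=1 → posterior Normal(-115/536, 77/134)
obs 4: x=-7/2 → posterior Normal(-577/668, 77/167)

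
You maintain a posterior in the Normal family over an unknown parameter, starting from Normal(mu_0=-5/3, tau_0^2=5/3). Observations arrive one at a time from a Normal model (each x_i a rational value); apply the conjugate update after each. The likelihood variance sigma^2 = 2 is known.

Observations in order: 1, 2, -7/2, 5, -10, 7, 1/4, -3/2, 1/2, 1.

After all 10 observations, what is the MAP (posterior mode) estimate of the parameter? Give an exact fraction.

obs 1: x=1 → posterior Normal(-5/11, 10/11)
obs 2: x=2 → posterior Normal(5/16, 5/8)
obs 3: x=-7/2 → posterior Normal(-25/42, 10/21)
obs 4: x=5 → posterior Normal(25/52, 5/13)
obs 5: x=-10 → posterior Normal(-75/62, 10/31)
obs 6: x=7 → posterior Normal(-5/72, 5/18)
obs 7: x=1/4 → posterior Normal(-5/164, 10/41)
obs 8: x=-3/2 → posterior Normal(-35/184, 5/23)
obs 9: x=1/2 → posterior Normal(-25/204, 10/51)
obs 10: x=1 → posterior Normal(-5/224, 5/28)

-5/224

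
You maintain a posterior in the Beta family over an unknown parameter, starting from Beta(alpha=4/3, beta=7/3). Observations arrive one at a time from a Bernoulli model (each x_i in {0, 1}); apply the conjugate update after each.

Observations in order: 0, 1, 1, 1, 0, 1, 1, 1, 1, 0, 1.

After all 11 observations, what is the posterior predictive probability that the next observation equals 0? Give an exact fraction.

obs 1: x=0 → posterior Beta(4/3, 10/3)
obs 2: x=1 → posterior Beta(7/3, 10/3)
obs 3: x=1 → posterior Beta(10/3, 10/3)
obs 4: x=1 → posterior Beta(13/3, 10/3)
obs 5: x=0 → posterior Beta(13/3, 13/3)
obs 6: x=1 → posterior Beta(16/3, 13/3)
obs 7: x=1 → posterior Beta(19/3, 13/3)
obs 8: x=1 → posterior Beta(22/3, 13/3)
obs 9: x=1 → posterior Beta(25/3, 13/3)
obs 10: x=0 → posterior Beta(25/3, 16/3)
obs 11: x=1 → posterior Beta(28/3, 16/3)

4/11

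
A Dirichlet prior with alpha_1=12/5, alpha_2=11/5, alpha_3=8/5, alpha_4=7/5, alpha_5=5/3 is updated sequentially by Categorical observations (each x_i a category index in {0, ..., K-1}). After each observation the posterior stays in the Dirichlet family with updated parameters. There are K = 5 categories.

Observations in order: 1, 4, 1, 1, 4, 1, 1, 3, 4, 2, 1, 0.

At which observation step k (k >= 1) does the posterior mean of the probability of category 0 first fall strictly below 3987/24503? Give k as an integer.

obs 1: x=1 → posterior Dirichlet(12/5, 16/5, 8/5, 7/5, 5/3)
obs 2: x=4 → posterior Dirichlet(12/5, 16/5, 8/5, 7/5, 8/3)
obs 3: x=1 → posterior Dirichlet(12/5, 21/5, 8/5, 7/5, 8/3)
obs 4: x=1 → posterior Dirichlet(12/5, 26/5, 8/5, 7/5, 8/3)
obs 5: x=4 → posterior Dirichlet(12/5, 26/5, 8/5, 7/5, 11/3)
obs 6: x=1 → posterior Dirichlet(12/5, 31/5, 8/5, 7/5, 11/3)
obs 7: x=1 → posterior Dirichlet(12/5, 36/5, 8/5, 7/5, 11/3)
obs 8: x=3 → posterior Dirichlet(12/5, 36/5, 8/5, 12/5, 11/3)
obs 9: x=4 → posterior Dirichlet(12/5, 36/5, 8/5, 12/5, 14/3)
obs 10: x=2 → posterior Dirichlet(12/5, 36/5, 13/5, 12/5, 14/3)
obs 11: x=1 → posterior Dirichlet(12/5, 41/5, 13/5, 12/5, 14/3)
obs 12: x=0 → posterior Dirichlet(17/5, 41/5, 13/5, 12/5, 14/3)

k = 6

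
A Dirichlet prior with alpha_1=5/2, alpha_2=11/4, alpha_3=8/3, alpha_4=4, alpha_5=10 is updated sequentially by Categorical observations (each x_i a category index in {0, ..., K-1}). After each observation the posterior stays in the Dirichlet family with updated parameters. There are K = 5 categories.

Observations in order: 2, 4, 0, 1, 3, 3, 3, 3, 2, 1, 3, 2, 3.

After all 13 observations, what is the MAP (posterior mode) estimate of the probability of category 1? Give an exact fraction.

obs 1: x=2 → posterior Dirichlet(5/2, 11/4, 11/3, 4, 10)
obs 2: x=4 → posterior Dirichlet(5/2, 11/4, 11/3, 4, 11)
obs 3: x=0 → posterior Dirichlet(7/2, 11/4, 11/3, 4, 11)
obs 4: x=1 → posterior Dirichlet(7/2, 15/4, 11/3, 4, 11)
obs 5: x=3 → posterior Dirichlet(7/2, 15/4, 11/3, 5, 11)
obs 6: x=3 → posterior Dirichlet(7/2, 15/4, 11/3, 6, 11)
obs 7: x=3 → posterior Dirichlet(7/2, 15/4, 11/3, 7, 11)
obs 8: x=3 → posterior Dirichlet(7/2, 15/4, 11/3, 8, 11)
obs 9: x=2 → posterior Dirichlet(7/2, 15/4, 14/3, 8, 11)
obs 10: x=1 → posterior Dirichlet(7/2, 19/4, 14/3, 8, 11)
obs 11: x=3 → posterior Dirichlet(7/2, 19/4, 14/3, 9, 11)
obs 12: x=2 → posterior Dirichlet(7/2, 19/4, 17/3, 9, 11)
obs 13: x=3 → posterior Dirichlet(7/2, 19/4, 17/3, 10, 11)

45/359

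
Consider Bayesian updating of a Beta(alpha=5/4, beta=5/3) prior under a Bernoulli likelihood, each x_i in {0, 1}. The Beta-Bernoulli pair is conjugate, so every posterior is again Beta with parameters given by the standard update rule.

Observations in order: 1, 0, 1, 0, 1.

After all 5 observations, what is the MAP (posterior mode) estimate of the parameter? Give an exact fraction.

39/71

obs 1: x=1 → posterior Beta(9/4, 5/3)
obs 2: x=0 → posterior Beta(9/4, 8/3)
obs 3: x=1 → posterior Beta(13/4, 8/3)
obs 4: x=0 → posterior Beta(13/4, 11/3)
obs 5: x=1 → posterior Beta(17/4, 11/3)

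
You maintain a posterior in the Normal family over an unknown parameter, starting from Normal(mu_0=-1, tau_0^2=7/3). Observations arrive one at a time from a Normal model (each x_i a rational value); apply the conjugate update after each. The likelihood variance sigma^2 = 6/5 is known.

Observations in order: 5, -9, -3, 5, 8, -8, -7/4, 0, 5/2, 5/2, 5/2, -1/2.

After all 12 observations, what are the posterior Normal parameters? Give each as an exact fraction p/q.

obs 1: x=5 → posterior Normal(157/53, 42/53)
obs 2: x=-9 → posterior Normal(-79/44, 21/44)
obs 3: x=-3 → posterior Normal(-263/123, 14/41)
obs 4: x=5 → posterior Normal(-44/79, 21/79)
obs 5: x=8 → posterior Normal(192/193, 42/193)
obs 6: x=-8 → posterior Normal(-22/57, 7/38)
obs 7: x=-7/4 → posterior Normal(-597/1052, 42/263)
obs 8: x=0 → posterior Normal(-597/1192, 21/149)
obs 9: x=5/2 → posterior Normal(-247/1332, 14/111)
obs 10: x=5/2 → posterior Normal(103/1472, 21/184)
obs 11: x=5/2 → posterior Normal(453/1612, 42/403)
obs 12: x=-1/2 → posterior Normal(383/1752, 7/73)

mu_0=383/1752, tau_0^2=7/73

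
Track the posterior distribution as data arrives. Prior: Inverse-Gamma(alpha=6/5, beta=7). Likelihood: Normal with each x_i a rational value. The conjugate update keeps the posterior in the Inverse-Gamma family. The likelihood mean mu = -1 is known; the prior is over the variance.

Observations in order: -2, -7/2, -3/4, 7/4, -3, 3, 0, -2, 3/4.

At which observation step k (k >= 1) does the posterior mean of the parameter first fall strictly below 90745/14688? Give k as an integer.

obs 1: x=-2 → posterior Inverse-Gamma(17/10, 15/2)
obs 2: x=-7/2 → posterior Inverse-Gamma(11/5, 85/8)
obs 3: x=-3/4 → posterior Inverse-Gamma(27/10, 341/32)
obs 4: x=7/4 → posterior Inverse-Gamma(16/5, 231/16)
obs 5: x=-3 → posterior Inverse-Gamma(37/10, 263/16)
obs 6: x=3 → posterior Inverse-Gamma(21/5, 391/16)
obs 7: x=0 → posterior Inverse-Gamma(47/10, 399/16)
obs 8: x=-2 → posterior Inverse-Gamma(26/5, 407/16)
obs 9: x=3/4 → posterior Inverse-Gamma(57/10, 863/32)

k = 5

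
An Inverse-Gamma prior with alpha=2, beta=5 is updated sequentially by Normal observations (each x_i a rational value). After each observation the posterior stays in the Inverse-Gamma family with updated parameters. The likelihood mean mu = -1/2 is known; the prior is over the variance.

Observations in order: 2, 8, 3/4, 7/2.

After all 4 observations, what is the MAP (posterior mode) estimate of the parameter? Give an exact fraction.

obs 1: x=2 → posterior Inverse-Gamma(5/2, 65/8)
obs 2: x=8 → posterior Inverse-Gamma(3, 177/4)
obs 3: x=3/4 → posterior Inverse-Gamma(7/2, 1441/32)
obs 4: x=7/2 → posterior Inverse-Gamma(4, 1697/32)

1697/160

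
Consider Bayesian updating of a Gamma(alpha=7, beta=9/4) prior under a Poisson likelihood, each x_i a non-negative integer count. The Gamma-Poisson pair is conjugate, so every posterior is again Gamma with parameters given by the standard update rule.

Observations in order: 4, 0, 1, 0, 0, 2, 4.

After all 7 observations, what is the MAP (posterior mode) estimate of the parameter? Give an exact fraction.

obs 1: x=4 → posterior Gamma(11, 13/4)
obs 2: x=0 → posterior Gamma(11, 17/4)
obs 3: x=1 → posterior Gamma(12, 21/4)
obs 4: x=0 → posterior Gamma(12, 25/4)
obs 5: x=0 → posterior Gamma(12, 29/4)
obs 6: x=2 → posterior Gamma(14, 33/4)
obs 7: x=4 → posterior Gamma(18, 37/4)

68/37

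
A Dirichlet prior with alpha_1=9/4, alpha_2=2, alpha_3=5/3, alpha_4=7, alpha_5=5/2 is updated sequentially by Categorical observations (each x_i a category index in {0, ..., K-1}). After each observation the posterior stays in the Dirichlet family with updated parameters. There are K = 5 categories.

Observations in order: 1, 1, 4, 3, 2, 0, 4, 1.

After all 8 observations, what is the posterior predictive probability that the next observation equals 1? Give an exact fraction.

60/281

obs 1: x=1 → posterior Dirichlet(9/4, 3, 5/3, 7, 5/2)
obs 2: x=1 → posterior Dirichlet(9/4, 4, 5/3, 7, 5/2)
obs 3: x=4 → posterior Dirichlet(9/4, 4, 5/3, 7, 7/2)
obs 4: x=3 → posterior Dirichlet(9/4, 4, 5/3, 8, 7/2)
obs 5: x=2 → posterior Dirichlet(9/4, 4, 8/3, 8, 7/2)
obs 6: x=0 → posterior Dirichlet(13/4, 4, 8/3, 8, 7/2)
obs 7: x=4 → posterior Dirichlet(13/4, 4, 8/3, 8, 9/2)
obs 8: x=1 → posterior Dirichlet(13/4, 5, 8/3, 8, 9/2)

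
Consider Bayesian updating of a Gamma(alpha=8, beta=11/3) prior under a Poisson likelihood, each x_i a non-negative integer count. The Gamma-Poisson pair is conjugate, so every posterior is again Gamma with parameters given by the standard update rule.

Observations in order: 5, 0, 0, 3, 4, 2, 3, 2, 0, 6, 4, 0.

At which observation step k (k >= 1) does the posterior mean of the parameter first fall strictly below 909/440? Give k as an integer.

k = 3

obs 1: x=5 → posterior Gamma(13, 14/3)
obs 2: x=0 → posterior Gamma(13, 17/3)
obs 3: x=0 → posterior Gamma(13, 20/3)
obs 4: x=3 → posterior Gamma(16, 23/3)
obs 5: x=4 → posterior Gamma(20, 26/3)
obs 6: x=2 → posterior Gamma(22, 29/3)
obs 7: x=3 → posterior Gamma(25, 32/3)
obs 8: x=2 → posterior Gamma(27, 35/3)
obs 9: x=0 → posterior Gamma(27, 38/3)
obs 10: x=6 → posterior Gamma(33, 41/3)
obs 11: x=4 → posterior Gamma(37, 44/3)
obs 12: x=0 → posterior Gamma(37, 47/3)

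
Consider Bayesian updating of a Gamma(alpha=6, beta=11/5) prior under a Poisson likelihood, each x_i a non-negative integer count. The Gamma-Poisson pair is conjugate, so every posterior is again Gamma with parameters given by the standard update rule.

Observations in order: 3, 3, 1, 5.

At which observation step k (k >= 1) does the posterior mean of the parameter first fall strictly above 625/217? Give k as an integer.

obs 1: x=3 → posterior Gamma(9, 16/5)
obs 2: x=3 → posterior Gamma(12, 21/5)
obs 3: x=1 → posterior Gamma(13, 26/5)
obs 4: x=5 → posterior Gamma(18, 31/5)

k = 4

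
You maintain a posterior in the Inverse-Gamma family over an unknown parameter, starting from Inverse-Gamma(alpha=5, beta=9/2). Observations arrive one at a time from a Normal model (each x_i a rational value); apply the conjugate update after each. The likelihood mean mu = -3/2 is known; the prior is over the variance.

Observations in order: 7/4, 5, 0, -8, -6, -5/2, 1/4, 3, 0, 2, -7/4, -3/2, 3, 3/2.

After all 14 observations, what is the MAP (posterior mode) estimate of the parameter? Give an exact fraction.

obs 1: x=7/4 → posterior Inverse-Gamma(11/2, 313/32)
obs 2: x=5 → posterior Inverse-Gamma(6, 989/32)
obs 3: x=0 → posterior Inverse-Gamma(13/2, 1025/32)
obs 4: x=-8 → posterior Inverse-Gamma(7, 1701/32)
obs 5: x=-6 → posterior Inverse-Gamma(15/2, 2025/32)
obs 6: x=-5/2 → posterior Inverse-Gamma(8, 2041/32)
obs 7: x=1/4 → posterior Inverse-Gamma(17/2, 1045/16)
obs 8: x=3 → posterior Inverse-Gamma(9, 1207/16)
obs 9: x=0 → posterior Inverse-Gamma(19/2, 1225/16)
obs 10: x=2 → posterior Inverse-Gamma(10, 1323/16)
obs 11: x=-7/4 → posterior Inverse-Gamma(21/2, 2647/32)
obs 12: x=-3/2 → posterior Inverse-Gamma(11, 2647/32)
obs 13: x=3 → posterior Inverse-Gamma(23/2, 2971/32)
obs 14: x=3/2 → posterior Inverse-Gamma(12, 3115/32)

3115/416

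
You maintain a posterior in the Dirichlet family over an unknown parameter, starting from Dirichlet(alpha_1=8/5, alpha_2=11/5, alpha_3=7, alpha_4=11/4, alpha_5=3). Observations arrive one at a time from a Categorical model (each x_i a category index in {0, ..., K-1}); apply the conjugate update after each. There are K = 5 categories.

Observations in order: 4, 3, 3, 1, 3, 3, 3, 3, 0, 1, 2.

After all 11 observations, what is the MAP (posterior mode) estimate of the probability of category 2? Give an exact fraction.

140/451

obs 1: x=4 → posterior Dirichlet(8/5, 11/5, 7, 11/4, 4)
obs 2: x=3 → posterior Dirichlet(8/5, 11/5, 7, 15/4, 4)
obs 3: x=3 → posterior Dirichlet(8/5, 11/5, 7, 19/4, 4)
obs 4: x=1 → posterior Dirichlet(8/5, 16/5, 7, 19/4, 4)
obs 5: x=3 → posterior Dirichlet(8/5, 16/5, 7, 23/4, 4)
obs 6: x=3 → posterior Dirichlet(8/5, 16/5, 7, 27/4, 4)
obs 7: x=3 → posterior Dirichlet(8/5, 16/5, 7, 31/4, 4)
obs 8: x=3 → posterior Dirichlet(8/5, 16/5, 7, 35/4, 4)
obs 9: x=0 → posterior Dirichlet(13/5, 16/5, 7, 35/4, 4)
obs 10: x=1 → posterior Dirichlet(13/5, 21/5, 7, 35/4, 4)
obs 11: x=2 → posterior Dirichlet(13/5, 21/5, 8, 35/4, 4)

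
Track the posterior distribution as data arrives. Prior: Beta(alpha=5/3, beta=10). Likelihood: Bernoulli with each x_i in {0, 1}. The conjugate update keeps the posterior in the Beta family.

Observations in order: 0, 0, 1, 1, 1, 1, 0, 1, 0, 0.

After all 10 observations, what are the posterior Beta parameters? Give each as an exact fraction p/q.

obs 1: x=0 → posterior Beta(5/3, 11)
obs 2: x=0 → posterior Beta(5/3, 12)
obs 3: x=1 → posterior Beta(8/3, 12)
obs 4: x=1 → posterior Beta(11/3, 12)
obs 5: x=1 → posterior Beta(14/3, 12)
obs 6: x=1 → posterior Beta(17/3, 12)
obs 7: x=0 → posterior Beta(17/3, 13)
obs 8: x=1 → posterior Beta(20/3, 13)
obs 9: x=0 → posterior Beta(20/3, 14)
obs 10: x=0 → posterior Beta(20/3, 15)

alpha=20/3, beta=15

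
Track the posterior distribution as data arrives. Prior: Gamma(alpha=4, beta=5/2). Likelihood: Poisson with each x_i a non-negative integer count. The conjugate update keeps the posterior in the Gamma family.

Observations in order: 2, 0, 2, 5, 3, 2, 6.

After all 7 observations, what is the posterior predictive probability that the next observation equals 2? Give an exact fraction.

1959505172384338727086518111168400/7953905161459069867185057209643507

obs 1: x=2 → posterior Gamma(6, 7/2)
obs 2: x=0 → posterior Gamma(6, 9/2)
obs 3: x=2 → posterior Gamma(8, 11/2)
obs 4: x=5 → posterior Gamma(13, 13/2)
obs 5: x=3 → posterior Gamma(16, 15/2)
obs 6: x=2 → posterior Gamma(18, 17/2)
obs 7: x=6 → posterior Gamma(24, 19/2)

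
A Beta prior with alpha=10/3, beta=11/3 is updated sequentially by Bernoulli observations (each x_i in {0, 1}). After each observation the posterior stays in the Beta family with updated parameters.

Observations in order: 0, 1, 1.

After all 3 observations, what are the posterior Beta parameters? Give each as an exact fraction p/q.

obs 1: x=0 → posterior Beta(10/3, 14/3)
obs 2: x=1 → posterior Beta(13/3, 14/3)
obs 3: x=1 → posterior Beta(16/3, 14/3)

alpha=16/3, beta=14/3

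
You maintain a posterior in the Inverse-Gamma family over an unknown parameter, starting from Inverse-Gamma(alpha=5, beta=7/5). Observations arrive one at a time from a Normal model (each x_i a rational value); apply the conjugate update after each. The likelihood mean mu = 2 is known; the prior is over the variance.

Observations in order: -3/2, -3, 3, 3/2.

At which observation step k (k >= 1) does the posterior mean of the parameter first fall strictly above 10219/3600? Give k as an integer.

obs 1: x=-3/2 → posterior Inverse-Gamma(11/2, 301/40)
obs 2: x=-3 → posterior Inverse-Gamma(6, 801/40)
obs 3: x=3 → posterior Inverse-Gamma(13/2, 821/40)
obs 4: x=3/2 → posterior Inverse-Gamma(7, 413/20)

k = 2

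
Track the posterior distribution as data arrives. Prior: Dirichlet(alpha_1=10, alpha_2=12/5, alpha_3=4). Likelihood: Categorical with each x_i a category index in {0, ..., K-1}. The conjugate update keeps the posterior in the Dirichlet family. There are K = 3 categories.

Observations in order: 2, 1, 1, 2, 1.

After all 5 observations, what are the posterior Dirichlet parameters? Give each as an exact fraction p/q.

obs 1: x=2 → posterior Dirichlet(10, 12/5, 5)
obs 2: x=1 → posterior Dirichlet(10, 17/5, 5)
obs 3: x=1 → posterior Dirichlet(10, 22/5, 5)
obs 4: x=2 → posterior Dirichlet(10, 22/5, 6)
obs 5: x=1 → posterior Dirichlet(10, 27/5, 6)

alpha_1=10, alpha_2=27/5, alpha_3=6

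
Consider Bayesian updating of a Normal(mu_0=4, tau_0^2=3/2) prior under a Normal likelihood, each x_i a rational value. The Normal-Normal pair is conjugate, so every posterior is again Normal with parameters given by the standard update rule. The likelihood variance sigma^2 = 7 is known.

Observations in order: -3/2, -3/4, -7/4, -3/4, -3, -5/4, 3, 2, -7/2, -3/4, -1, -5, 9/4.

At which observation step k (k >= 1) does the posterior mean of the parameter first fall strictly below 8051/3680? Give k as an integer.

obs 1: x=-3/2 → posterior Normal(103/34, 21/17)
obs 2: x=-3/4 → posterior Normal(197/80, 21/20)
obs 3: x=-7/4 → posterior Normal(44/23, 21/23)
obs 4: x=-3/4 → posterior Normal(167/104, 21/26)
obs 5: x=-3 → posterior Normal(131/116, 21/29)
obs 6: x=-5/4 → posterior Normal(29/32, 21/32)
obs 7: x=3 → posterior Normal(38/35, 3/5)
obs 8: x=2 → posterior Normal(22/19, 21/38)
obs 9: x=-7/2 → posterior Normal(67/82, 21/41)
obs 10: x=-3/4 → posterior Normal(125/176, 21/44)
obs 11: x=-1 → posterior Normal(113/188, 21/47)
obs 12: x=-5 → posterior Normal(53/200, 21/50)
obs 13: x=9/4 → posterior Normal(20/53, 21/53)

k = 3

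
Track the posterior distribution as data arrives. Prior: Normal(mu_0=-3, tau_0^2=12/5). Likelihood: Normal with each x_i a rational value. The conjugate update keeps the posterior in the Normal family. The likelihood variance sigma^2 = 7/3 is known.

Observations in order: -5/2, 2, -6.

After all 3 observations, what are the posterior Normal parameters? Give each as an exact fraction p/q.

obs 1: x=-5/2 → posterior Normal(-195/71, 84/71)
obs 2: x=2 → posterior Normal(-123/107, 84/107)
obs 3: x=-6 → posterior Normal(-339/143, 84/143)

mu_0=-339/143, tau_0^2=84/143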